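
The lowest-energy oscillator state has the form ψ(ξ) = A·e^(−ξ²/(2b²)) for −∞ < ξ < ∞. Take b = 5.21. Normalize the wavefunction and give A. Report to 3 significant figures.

A ≈ 0.329

The normalization condition is ∫|ψ|² dξ = 1 from −∞ to ∞.
Using the Gaussian integral ∫_{−∞}^{∞} e^(−αξ²) dξ = √(π/α), carrying out the integral gives A² · √(π)·b.
Hence A² = 1/[√(π)·b].
Plugging in b = 5.21 yields A = 0.3291.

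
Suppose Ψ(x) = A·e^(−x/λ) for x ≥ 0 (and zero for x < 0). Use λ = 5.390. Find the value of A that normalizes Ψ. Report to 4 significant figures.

We need A² ∫|f|² dx = 1, taking the integral from 0 to ∞.
∫|Ψ|² dx = A²·(λ/2).
So A² = (λ/2)^(−1).
Plugging in λ = 5.390 yields A = 0.60914.

A ≈ 0.6091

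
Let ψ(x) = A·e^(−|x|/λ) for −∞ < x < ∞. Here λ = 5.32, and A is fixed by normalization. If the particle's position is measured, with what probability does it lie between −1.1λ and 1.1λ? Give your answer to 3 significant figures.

P ≈ 0.889

|ψ|² is the probability density, so P = ∫_{−1.1λ}^{1.1λ} |ψ|² dx.
Since A² = 1/(λ), this is the region integral divided by the full normalization integral.
Both integrals are even about x = 0, so only the x ≥ 0 halves are needed (the factors of 2 cancel). Substituting u = x/λ, A² and the length scale cancel in the ratio: P = ∫_{0}^{1.1} e^(-2·u) du / ∫_{0}^{∞} e^(-2·u) du.
Using ∫ e^(-2·u) du = -e^(-2·u)/2, the numerator is 1/2 - e^(-11/5)/2 and the denominator is 1/2.
Evaluating gives P = 0.8892.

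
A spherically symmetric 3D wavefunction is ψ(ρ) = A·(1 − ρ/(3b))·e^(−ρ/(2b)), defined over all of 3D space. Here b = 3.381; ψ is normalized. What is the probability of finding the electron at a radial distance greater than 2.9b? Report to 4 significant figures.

P ≈ 0.6473

P = ∫ |ψ|² 4πρ² dρ over ρ > 2.9b.
A² is fixed by ∫₀^∞ 4πρ²|ψ|² dρ = 1, i.e. A² = (8·π·b^3/3)^(−1).
In terms of u = ρ/b (A², 4π and the length scale all cancel between numerator and denominator), P = [∫_{2.9}^{∞} u^2·(1 - u/3)^2·e^(-u) du] / [∫_{0}^{∞} u^2·(1 - u/3)^2·e^(-u) du].
With ∫ u^2·(1 - u/3)^2·e^(-u) du = (-u^4 + 2·u^3 - 3·u^2 - 6·u - 6)·e^(-u)/9 + C, the region integral is ≈ 0.431505 and the full one is 2/3.
This evaluates to P = 0.64726.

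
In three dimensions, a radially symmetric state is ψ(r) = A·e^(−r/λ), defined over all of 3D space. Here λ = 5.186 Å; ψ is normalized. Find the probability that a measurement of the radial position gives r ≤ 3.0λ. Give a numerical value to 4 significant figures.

P ≈ 0.9380

With dV = 4πr²dr, the probability is ∫|ψ|² dV over r ≤ 3.0λ.
The full normalization integral is A²·[π·λ^3] = 1, fixing A².
In terms of u = r/λ (A², 4π and the length scale all cancel between numerator and denominator), P = [∫_{0}^{3.0} u^2·e^(-2·u) du] / [∫_{0}^{∞} u^2·e^(-2·u) du].
An antiderivative of u^2·e^(-2·u) is -(2·u^2 + 2·u + 1)·e^(-2·u)/4; evaluating from 0 to 3.0 gives 1/4 - 25·e^(-6)/4, while the full integral is 1/4.
The region integral divided by the full integral gives P = 0.93803.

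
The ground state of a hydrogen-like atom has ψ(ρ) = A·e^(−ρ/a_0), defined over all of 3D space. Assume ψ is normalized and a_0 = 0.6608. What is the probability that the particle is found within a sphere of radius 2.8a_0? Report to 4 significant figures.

P ≈ 0.9176

P = ∫ |ψ|² 4πρ² dρ over ρ ≤ 2.8a_0.
A² is fixed by ∫₀^∞ 4πρ²|ψ|² dρ = 1, i.e. A² = (π·a_0^3)^(−1).
Substituting u = ρ/a_0, A², 4π and the length scale all cancel in the ratio: P = ∫_{0}^{2.8} u^2·e^(-2·u) du / ∫_{0}^{∞} u^2·e^(-2·u) du.
An antiderivative of u^2·e^(-2·u) is -(2·u^2 + 2·u + 1)·e^(-2·u)/4; evaluating from 0 to 2.8 gives 1/4 - 557·e^(-28/5)/100, while the full integral is 1/4.
Taking the ratio yields P = 0.91761.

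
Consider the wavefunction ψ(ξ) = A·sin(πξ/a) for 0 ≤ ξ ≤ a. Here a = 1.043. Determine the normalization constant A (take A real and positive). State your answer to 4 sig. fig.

We need A² ∫|f|² dξ = 1, taking the integral from 0 to a.
Using sin²θ = (1 − cos 2θ)/2, with ψ = A·sin(πξ/a), the integral evaluates to A²·[a/2].
Hence A² = 1/[a/2].
Plugging in a = 1.043 yields A = 1.3848.

A ≈ 1.385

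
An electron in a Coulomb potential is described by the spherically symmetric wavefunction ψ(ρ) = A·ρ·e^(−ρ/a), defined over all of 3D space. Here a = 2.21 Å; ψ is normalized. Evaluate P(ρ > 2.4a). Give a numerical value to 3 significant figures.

P ≈ 0.476

Integrate the radial probability density 4πρ²|ψ|² over ρ > 2.4a.
A² is fixed by ∫₀^∞ 4πρ²|ψ|² dρ = 1, i.e. A² = (3·π·a^5)^(−1).
Substituting u = ρ/a, A², 4π and the length scale all cancel in the ratio: P = ∫_{2.4}^{∞} u^4·e^(-2·u) du / ∫_{0}^{∞} u^4·e^(-2·u) du.
An antiderivative of u^4·e^(-2·u) is -(u^4/2 + u^3 + 3·u^2/2 + 3·u/2 + 3/4)·e^(-2·u); evaluating from 2.4 to ∞ gives ≈ 0.35719, while the full integral is 3/4.
Taking the ratio yields P = 0.4763.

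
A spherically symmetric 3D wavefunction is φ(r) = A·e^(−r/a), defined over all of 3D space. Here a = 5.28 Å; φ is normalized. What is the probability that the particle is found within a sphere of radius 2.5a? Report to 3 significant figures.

P ≈ 0.875

With dV = 4πr²dr, the probability is ∫|φ|² dV over r ≤ 2.5a.
A² is fixed by ∫₀^∞ 4πr²|φ|² dr = 1, i.e. A² = (π·a^3)^(−1).
Substituting u = r/a, A², 4π and the length scale all cancel in the ratio: P = ∫_{0}^{2.5} u^2·e^(-2·u) du / ∫_{0}^{∞} u^2·e^(-2·u) du.
With ∫ u^2·e^(-2·u) du = -(2·u^2 + 2·u + 1)·e^(-2·u)/4 + C, the region integral is 1/4 - 37·e^(-5)/8 and the full one is 1/4.
Taking the ratio yields P = 0.8753.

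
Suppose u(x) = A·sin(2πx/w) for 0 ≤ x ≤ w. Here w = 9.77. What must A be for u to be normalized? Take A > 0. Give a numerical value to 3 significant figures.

We need A² ∫|f|² dx = 1, taking the integral from 0 to w.
The integral (without the A² prefactor) comes out to w/2.
Setting this equal to 1 gives A² = 1/(w/2).
Substituting w = 9.77 gives A² = 0.2047, so A = 0.4524.

A ≈ 0.452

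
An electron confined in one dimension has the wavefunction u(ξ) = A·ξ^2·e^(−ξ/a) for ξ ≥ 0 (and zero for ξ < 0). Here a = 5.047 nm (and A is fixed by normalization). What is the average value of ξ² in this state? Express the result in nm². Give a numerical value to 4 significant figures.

⟨ξ^2⟩ ≈ 191.0 nm^2

⟨ξ²⟩ = ∫ ξ^2 |u|² dξ over the full domain.
Evaluating both integrals, ⟨ξ²⟩ = 15·a^2/2.
With a = 5.047, ⟨ξ^2⟩ = 191.04.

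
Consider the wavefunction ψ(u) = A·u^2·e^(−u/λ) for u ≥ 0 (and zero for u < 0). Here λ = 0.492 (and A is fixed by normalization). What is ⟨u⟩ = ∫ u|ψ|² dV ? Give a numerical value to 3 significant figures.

⟨u⟩ ≈ 1.23

The expectation value is the |ψ|²-weighted average of u: ∫ u|ψ|² du.
Since the A² factors cancel between numerator and denominator, ⟨u⟩ = 5·λ/2.
With λ = 0.492, ⟨u⟩ = 1.230.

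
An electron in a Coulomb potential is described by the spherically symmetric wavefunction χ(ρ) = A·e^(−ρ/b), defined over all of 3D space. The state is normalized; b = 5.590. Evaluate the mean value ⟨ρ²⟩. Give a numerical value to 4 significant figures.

⟨ρ²⟩ = ∫ ρ^2 |χ|² 4πρ² dρ over the full domain.
With ∫₀^∞ ρ^4 e^(−αρ) dρ = 4!/α^5, the ratio of the moment integral to the normalization integral gives ⟨ρ²⟩ = 3·b^2.
With b = 5.590, ⟨ρ^2⟩ = 93.744.

⟨ρ^2⟩ ≈ 93.74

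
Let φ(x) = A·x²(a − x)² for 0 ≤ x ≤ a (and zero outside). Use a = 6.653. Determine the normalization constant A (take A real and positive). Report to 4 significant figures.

Normalization requires ∫|φ|² dx = 1, integrated from 0 to a.
Expanding the polynomial and integrating term by term, with φ = A·x²(a − x)², the integral evaluates to A²·[a^9/630].
So A² = (a^9/630)^(−1).
Plugging in a = 6.653 yields A = 0.0049670.

A ≈ 0.004967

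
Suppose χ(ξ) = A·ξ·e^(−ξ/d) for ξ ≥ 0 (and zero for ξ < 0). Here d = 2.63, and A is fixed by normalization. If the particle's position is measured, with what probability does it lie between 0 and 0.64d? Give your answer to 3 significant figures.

P = ∫_{0}^{0.64d} |χ(ξ)|² dξ.
The normalization integral ∫|χ|²dξ over the whole domain equals d^3/4·A², and A² cancels in the ratio.
Let u = ξ/d; then A² and the length scale cancel, so P = ∫_{0}^{0.64} u^2·e^(-2·u) du ÷ ∫_{0}^{∞} u^2·e^(-2·u) du.
An antiderivative of u^2·e^(-2·u) is -(2·u^2 + 2·u + 1)·e^(-2·u)/4; evaluating from 0 to 0.64 gives 1/4 - 1937·e^(-32/25)/2500, while the full integral is 1/4.
This works out to P = 0.1383.

P ≈ 0.138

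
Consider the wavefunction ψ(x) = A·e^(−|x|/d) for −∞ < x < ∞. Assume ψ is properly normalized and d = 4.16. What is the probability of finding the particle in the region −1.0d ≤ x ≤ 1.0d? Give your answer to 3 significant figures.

P = ∫_{−1.0d}^{1.0d} |ψ(x)|² dx.
With A² fixed by ∫|ψ|² = 1, i.e. A² = (d)^(−1), substitute and integrate.
By symmetry take twice the x ≥ 0 contribution in numerator and denominator; the 2's cancel. Substituting u = x/d, A² and the length scale cancel in the ratio: P = ∫_{0}^{1.0} e^(-2·u) du / ∫_{0}^{∞} e^(-2·u) du.
An antiderivative of e^(-2·u) is -e^(-2·u)/2; evaluating from 0 to 1.0 gives 1/2 - e^(-2)/2, while the full integral is 1/2.
Evaluating gives P = 0.8647.

P ≈ 0.865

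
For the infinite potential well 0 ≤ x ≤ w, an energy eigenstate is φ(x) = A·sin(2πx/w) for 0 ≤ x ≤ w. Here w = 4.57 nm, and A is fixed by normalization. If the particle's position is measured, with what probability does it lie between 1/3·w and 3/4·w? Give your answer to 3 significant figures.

The probability is P = ∫ |φ|² dx over [1/3·w, 3/4·w].
With A² fixed by ∫|φ|² = 1, i.e. A² = (w/2)^(−1), substitute and integrate.
Substituting u = x/w, A² and the length scale cancel in the ratio: P = ∫_{1/3}^{3/4} sin(2·π·u)^2 du / ∫_{0}^{1} sin(2·π·u)^2 du.
With ∫ sin(2·π·u)^2 du = u/2 - sin(4·π·u)/(8·π) + C, the region integral is -√(3)/(16·π) + 5/24 and the full one is 1/2.
The result is P = -√(3)/(8·π) + 5/12.

P ≈ 0.348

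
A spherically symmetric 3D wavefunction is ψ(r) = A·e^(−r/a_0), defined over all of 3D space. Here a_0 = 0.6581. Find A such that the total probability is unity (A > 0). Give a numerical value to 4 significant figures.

Require ∫ |ψ|² 4πr² dr = 1 over the whole domain.
Recall ∫₀^∞ r^m e^(−r/β) dr = m!·β^(m+1), the integral (without the A² prefactor) comes out to π·a_0^3.
Setting this equal to 1 gives A² = 1/(π·a_0^3).
With a_0 = 0.6581: A² = 1.1168 and A = 1.0568.

A ≈ 1.057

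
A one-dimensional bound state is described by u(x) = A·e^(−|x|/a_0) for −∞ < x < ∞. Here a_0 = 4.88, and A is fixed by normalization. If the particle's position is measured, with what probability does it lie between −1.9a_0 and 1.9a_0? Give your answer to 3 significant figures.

P ≈ 0.978

The probability is P = ∫ |u|² dx over [−1.9a_0, 1.9a_0].
Since A² = 1/(a_0), this is the region integral divided by the full normalization integral.
Both integrals are even about x = 0, so only the x ≥ 0 halves are needed (the factors of 2 cancel). Let t = x/a_0; then A² and the length scale cancel, so P = ∫_{0}^{1.9} e^(-2·t) dt ÷ ∫_{0}^{∞} e^(-2·t) dt.
With ∫ e^(-2·t) dt = -e^(-2·t)/2 + C, the region integral is 1/2 - e^(-19/5)/2 and the full one is 1/2.
This works out to P = 0.9776.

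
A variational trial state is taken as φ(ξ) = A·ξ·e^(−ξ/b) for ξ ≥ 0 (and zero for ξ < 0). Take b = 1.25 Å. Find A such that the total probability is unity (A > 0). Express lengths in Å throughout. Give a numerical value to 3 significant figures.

We need A² ∫|f|² dξ = 1, taking the integral from 0 to ∞.
Carrying out the integral gives A² · b^3/4.
Setting this equal to 1 gives A² = 1/(b^3/4).
Plugging in b = 1.25 yields A = 1.431.

A ≈ 1.43 Å^(-3/2)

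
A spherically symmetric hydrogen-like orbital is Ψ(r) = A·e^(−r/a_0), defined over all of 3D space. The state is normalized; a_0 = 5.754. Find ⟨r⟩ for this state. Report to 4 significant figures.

By definition ⟨r⟩ = ∫ r |Ψ(r)|² 4πr² dr.
Using ∫₀^∞ rⁿ e^(−αr) dr = n!/αⁿ⁺¹, since the A² factors cancel between numerator and denominator, ⟨r⟩ = 3·a_0/2.
Putting a_0 = 5.754 gives 8.6310.

⟨r⟩ ≈ 8.631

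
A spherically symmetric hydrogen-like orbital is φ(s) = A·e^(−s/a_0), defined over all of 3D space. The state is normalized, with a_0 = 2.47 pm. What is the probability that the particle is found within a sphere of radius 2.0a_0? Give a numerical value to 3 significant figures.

With dV = 4πs²ds, the probability is ∫|φ|² dV over s ≤ 2.0a_0.
Normalization gives A² = 1/(π·a_0^3).
In terms of u = s/a_0 (A², 4π and the length scale all cancel between numerator and denominator), P = [∫_{0}^{2.0} u^2·e^(-2·u) du] / [∫_{0}^{∞} u^2·e^(-2·u) du].
Using ∫ u^2·e^(-2·u) du = -(2·u^2 + 2·u + 1)·e^(-2·u)/4, the numerator is 1/4 - 13·e^(-4)/4 and the denominator is 1/4.
This evaluates to P = 0.7619.

P ≈ 0.762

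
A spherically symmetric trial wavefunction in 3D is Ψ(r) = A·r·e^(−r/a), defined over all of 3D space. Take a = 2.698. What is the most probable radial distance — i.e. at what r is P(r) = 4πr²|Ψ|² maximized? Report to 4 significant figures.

r ≈ 5.396

Differentiate P(r) = 4πr²|Ψ|² with respect to r and set to zero.
Solving yields r = 2·a.
With a = 2.698, the most probable radial distance is 5.3960.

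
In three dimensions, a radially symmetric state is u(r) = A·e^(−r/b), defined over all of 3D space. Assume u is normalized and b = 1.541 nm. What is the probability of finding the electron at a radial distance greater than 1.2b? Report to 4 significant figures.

P ≈ 0.5697

P = ∫ |u|² 4πr² dr over r > 1.2b.
Normalization gives A² = 1/(π·b^3).
Let t = r/b; then A², 4π and the length scale all cancel, so P = ∫_{1.2}^{∞} t^2·e^(-2·t) dt ÷ ∫_{0}^{∞} t^2·e^(-2·t) dt.
With ∫ t^2·e^(-2·t) dt = -(2·t^2 + 2·t + 1)·e^(-2·t)/4 + C, the region integral is 157·e^(-12/5)/100 and the full one is 1/4.
This evaluates to P = 0.56971.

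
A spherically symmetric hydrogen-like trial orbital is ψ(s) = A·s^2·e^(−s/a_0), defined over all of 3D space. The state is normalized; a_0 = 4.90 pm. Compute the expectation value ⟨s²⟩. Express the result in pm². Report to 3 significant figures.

⟨s²⟩ = ∫ s^2 |ψ|² 4πs² ds over the full domain.
Using ∫₀^∞ sⁿ e^(−αs) ds = n!/αⁿ⁺¹, since the A² factors cancel between numerator and denominator, ⟨s²⟩ = 14·a_0^2.
With a_0 = 4.90, ⟨s^2⟩ = 336.1.

⟨s^2⟩ ≈ 336 pm^2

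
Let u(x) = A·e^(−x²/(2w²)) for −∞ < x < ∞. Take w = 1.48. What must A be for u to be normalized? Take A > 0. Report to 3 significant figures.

A ≈ 0.617

Normalization requires ∫|u|² dx = 1, integrated from −∞ to ∞.
∫|u|² dx = A²·(√(π)·w).
So A² = (√(π)·w)^(−1).
Plugging in w = 1.48 yields A = 0.6174.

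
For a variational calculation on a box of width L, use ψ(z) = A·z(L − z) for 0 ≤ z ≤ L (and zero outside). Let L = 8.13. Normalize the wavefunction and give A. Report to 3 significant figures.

A ≈ 0.0291

We need A² ∫|f|² dz = 1, taking the integral from 0 to L.
Carrying out the integral gives A² · L^5/30.
Setting this equal to 1 gives A² = 1/(L^5/30).
With L = 8.13: A² = 0.0008446 and A = 0.02906.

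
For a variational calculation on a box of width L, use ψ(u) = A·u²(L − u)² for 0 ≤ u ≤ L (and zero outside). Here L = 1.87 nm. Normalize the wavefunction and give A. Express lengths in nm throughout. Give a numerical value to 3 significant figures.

A ≈ 1.50 nm^(-9/2)

The normalization condition is ∫|ψ|² du = 1 from 0 to L.
Expanding the polynomial and integrating term by term, carrying out the integral gives A² · L^9/630.
So A² = (L^9/630)^(−1).
Plugging in L = 1.87 yields A = 1.501.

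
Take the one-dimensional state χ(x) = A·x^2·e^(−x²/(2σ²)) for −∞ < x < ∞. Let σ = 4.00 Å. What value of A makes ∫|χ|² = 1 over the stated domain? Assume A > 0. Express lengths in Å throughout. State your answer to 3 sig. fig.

A ≈ 0.0271 Å^(-5/2)

Require ∫ |χ|² dx = 1 over the whole domain.
∫|χ|² dx = A²·(3·√(π)·σ^5/4).
Setting this equal to 1 gives A² = 1/(3·√(π)·σ^5/4).
Plugging in σ = 4.00 yields A = 0.02710.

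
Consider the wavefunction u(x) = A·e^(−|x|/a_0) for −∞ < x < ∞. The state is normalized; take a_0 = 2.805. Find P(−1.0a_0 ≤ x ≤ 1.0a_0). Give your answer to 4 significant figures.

The probability is P = ∫ |u|² dx over [−1.0a_0, 1.0a_0].
Since A² = 1/(a_0), this is the region integral divided by the full normalization integral.
Both integrals are even about x = 0, so only the x ≥ 0 halves are needed (the factors of 2 cancel). Substituting t = x/a_0, A² and the length scale cancel in the ratio: P = ∫_{0}^{1.0} e^(-2·t) dt / ∫_{0}^{∞} e^(-2·t) dt.
Using ∫ e^(-2·t) dt = -e^(-2·t)/2, the numerator is 1/2 - e^(-2)/2 and the denominator is 1/2.
This works out to P = 0.86466.

P ≈ 0.8647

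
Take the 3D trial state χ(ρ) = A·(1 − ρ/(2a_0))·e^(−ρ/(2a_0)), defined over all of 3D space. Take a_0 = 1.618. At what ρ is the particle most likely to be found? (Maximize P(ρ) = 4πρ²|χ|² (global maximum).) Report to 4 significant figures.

Differentiate P(ρ) = 4πρ²|χ|² with respect to ρ and set to zero.
Solving yields ρ = a_0·(√(5) + 3).
With a_0 = 1.618, the most probable radial distance is 8.4720.

ρ ≈ 8.472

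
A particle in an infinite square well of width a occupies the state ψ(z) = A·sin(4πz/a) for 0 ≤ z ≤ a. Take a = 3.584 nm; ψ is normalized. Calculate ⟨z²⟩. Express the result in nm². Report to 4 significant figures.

⟨z^2⟩ ≈ 4.241 nm^2

⟨z²⟩ = ∫ z^2 |ψ|² dz over the full domain.
With ∫₀^a sin²(nπz/a) dz = a/2, since the A² factors cancel between numerator and denominator, ⟨z²⟩ = -a^2/(32·π^2) + a^2/3.
Putting a = 3.584 gives 4.2410.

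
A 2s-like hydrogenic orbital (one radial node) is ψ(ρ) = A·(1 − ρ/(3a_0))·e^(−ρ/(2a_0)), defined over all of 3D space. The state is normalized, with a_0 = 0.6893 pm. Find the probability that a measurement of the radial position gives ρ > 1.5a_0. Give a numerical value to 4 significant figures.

P = ∫ |ψ|² 4πρ² dρ over ρ > 1.5a_0.
Normalization gives A² = 1/(8·π·a_0^3/3).
Substituting u = ρ/a_0, A², 4π and the length scale all cancel in the ratio: P = ∫_{1.5}^{∞} u^2·(1 - u/3)^2·e^(-u) du / ∫_{0}^{∞} u^2·(1 - u/3)^2·e^(-u) du.
Using ∫ u^2·(1 - u/3)^2·e^(-u) du = (-u^4 + 2·u^3 - 3·u^2 - 6·u - 6)·e^(-u)/9, the numerator is 107·e^(-3/2)/48 and the denominator is 2/3.
The region integral divided by the full integral gives P = 0.74609.

P ≈ 0.7461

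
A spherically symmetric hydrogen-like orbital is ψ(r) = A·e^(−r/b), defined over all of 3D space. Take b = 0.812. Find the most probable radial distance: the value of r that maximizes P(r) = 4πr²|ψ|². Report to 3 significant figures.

Set d/dr [P(r) = 4πr²|ψ|²] = 0 and solve for r > 0.
This gives r = b.
With b = 0.812, the most probable radial distance is 0.8120.

r ≈ 0.812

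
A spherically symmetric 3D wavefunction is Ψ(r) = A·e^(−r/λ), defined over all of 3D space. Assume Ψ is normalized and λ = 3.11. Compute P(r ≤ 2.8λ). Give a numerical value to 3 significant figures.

P ≈ 0.918

Integrate the radial probability density 4πr²|Ψ|² over r ≤ 2.8λ.
A² is fixed by ∫₀^∞ 4πr²|Ψ|² dr = 1, i.e. A² = (π·λ^3)^(−1).
Substituting u = r/λ, A², 4π and the length scale all cancel in the ratio: P = ∫_{0}^{2.8} u^2·e^(-2·u) du / ∫_{0}^{∞} u^2·e^(-2·u) du.
Using ∫ u^2·e^(-2·u) du = -(2·u^2 + 2·u + 1)·e^(-2·u)/4, the numerator is 1/4 - 557·e^(-28/5)/100 and the denominator is 1/4.
Taking the ratio yields P = 0.9176.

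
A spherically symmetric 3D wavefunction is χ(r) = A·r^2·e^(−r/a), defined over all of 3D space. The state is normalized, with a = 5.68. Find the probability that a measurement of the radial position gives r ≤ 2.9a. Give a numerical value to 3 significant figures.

P ≈ 0.362

Integrate the radial probability density 4πr²|χ|² over r ≤ 2.9a.
The full normalization integral is A²·[45·π·a^7/2] = 1, fixing A².
Let u = r/a; then A², 4π and the length scale all cancel, so P = ∫_{0}^{2.9} u^6·e^(-2·u) du ÷ ∫_{0}^{∞} u^6·e^(-2·u) du.
An antiderivative of u^6·e^(-2·u) is -(4·u^6 + 12·u^5 + 30·u^4 + 60·u^3 + 90·u^2 + 90·u + 45)·e^(-2·u)/8; evaluating from 0 to 2.9 gives ≈ 2.0340, while the full integral is 45/8.
Taking the ratio yields P = 0.3616.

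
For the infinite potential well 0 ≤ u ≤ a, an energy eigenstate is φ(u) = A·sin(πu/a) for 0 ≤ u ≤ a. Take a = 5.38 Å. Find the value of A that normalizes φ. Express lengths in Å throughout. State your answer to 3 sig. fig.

The normalization condition is ∫|φ|² du = 1 from 0 to a.
With φ = A·sin(πu/a), the integral evaluates to A²·[a/2].
So A² = (a/2)^(−1).
Substituting a = 5.38 gives A² = 0.3717, so A = 0.6097.

A ≈ 0.610 Å^(-1/2)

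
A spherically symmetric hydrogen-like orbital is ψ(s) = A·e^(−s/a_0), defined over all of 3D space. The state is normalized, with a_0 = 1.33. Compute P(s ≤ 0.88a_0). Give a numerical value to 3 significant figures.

With dV = 4πs²ds, the probability is ∫|ψ|² dV over s ≤ 0.88a_0.
The full normalization integral is A²·[π·a_0^3] = 1, fixing A².
Let u = s/a_0; then A², 4π and the length scale all cancel, so P = ∫_{0}^{0.88} u^2·e^(-2·u) du ÷ ∫_{0}^{∞} u^2·e^(-2·u) du.
An antiderivative of u^2·e^(-2·u) is -(2·u^2 + 2·u + 1)·e^(-2·u)/4; evaluating from 0 to 0.88 gives 1/4 - 2693·e^(-44/25)/2500, while the full integral is 1/4.
Taking the ratio yields P = 0.2587.

P ≈ 0.259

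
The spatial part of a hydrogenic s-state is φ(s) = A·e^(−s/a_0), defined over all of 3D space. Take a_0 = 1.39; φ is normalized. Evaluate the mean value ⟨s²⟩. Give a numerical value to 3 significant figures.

⟨s^2⟩ ≈ 5.80

The expectation value is the |φ|²-weighted average of s^2: ∫ s^2|φ|² 4πs² ds.
Evaluating both integrals, ⟨s²⟩ = 3·a_0^2.
Putting a_0 = 1.39 gives 5.796.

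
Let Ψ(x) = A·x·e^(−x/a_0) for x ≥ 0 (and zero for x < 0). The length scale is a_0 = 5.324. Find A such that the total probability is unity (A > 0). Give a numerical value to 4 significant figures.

Require ∫ |Ψ|² dx = 1 over the whole domain.
The integral (without the A² prefactor) comes out to a_0^3/4.
With a_0 = 5.324: A² = 0.026506 and A = 0.16281.

A ≈ 0.1628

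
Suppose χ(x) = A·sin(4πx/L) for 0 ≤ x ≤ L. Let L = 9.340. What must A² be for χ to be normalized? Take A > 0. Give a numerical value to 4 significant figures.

We need A² ∫|f|² dx = 1, taking the integral from 0 to L.
With χ = A·sin(4πx/L), the integral evaluates to A²·[L/2].
Setting this equal to 1 gives A² = 1/(L/2).
Plugging in L = 9.340 yields A = 0.46274.

A^2 ≈ 0.2141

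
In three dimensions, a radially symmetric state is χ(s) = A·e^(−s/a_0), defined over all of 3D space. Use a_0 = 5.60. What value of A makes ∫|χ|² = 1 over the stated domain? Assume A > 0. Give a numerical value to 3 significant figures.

Require ∫ |χ|² 4πs² ds = 1 over the whole domain.
In 3D with spherical symmetry the volume element is 4πs² ds.
With χ = A·e^(−s/a_0), the integral evaluates to A²·[π·a_0^3].
Plugging in a_0 = 5.60 yields A = 0.04257.

A ≈ 0.0426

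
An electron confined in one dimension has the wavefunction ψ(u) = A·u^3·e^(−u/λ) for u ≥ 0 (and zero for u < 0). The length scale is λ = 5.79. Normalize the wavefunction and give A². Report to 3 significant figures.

The normalization condition is ∫|ψ|² du = 1 from 0 to ∞.
Carrying out the integral gives A² · 45·λ^7/8.
Hence A² = 1/[45·λ^7/8].
Plugging in λ = 5.79 yields A = 0.0009027.

A^2 ≈ 8.15E-7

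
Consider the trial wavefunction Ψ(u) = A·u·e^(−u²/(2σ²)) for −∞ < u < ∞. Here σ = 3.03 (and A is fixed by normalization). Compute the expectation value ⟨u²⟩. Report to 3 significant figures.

⟨u^2⟩ ≈ 13.8

The expectation value is the |Ψ|²-weighted average of u^2: ∫ u^2|Ψ|² du.
With ∫_{−∞}^{∞} u^(2m) e^(−αu²) du = (2m−1)!!·√π / (2^m α^(m+1/2)), the ratio of the moment integral to the normalization integral gives ⟨u²⟩ = 3·σ^2/2.
With σ = 3.03, ⟨u^2⟩ = 13.77.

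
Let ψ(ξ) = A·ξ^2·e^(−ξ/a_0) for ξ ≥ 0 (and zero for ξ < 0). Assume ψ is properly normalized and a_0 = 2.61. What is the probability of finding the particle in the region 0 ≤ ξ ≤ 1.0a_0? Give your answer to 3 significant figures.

P ≈ 0.0527

|ψ|² is the probability density, so P = ∫_{0}^{1.0a_0} |ψ|² dξ.
With A² fixed by ∫|ψ|² = 1, i.e. A² = (3·a_0^5/4)^(−1), substitute and integrate.
Let u = ξ/a_0; then A² and the length scale cancel, so P = ∫_{0}^{1.0} u^4·e^(-2·u) du ÷ ∫_{0}^{∞} u^4·e^(-2·u) du.
With ∫ u^4·e^(-2·u) du = -(u^4/2 + u^3 + 3·u^2/2 + 3·u/2 + 3/4)·e^(-2·u) + C, the region integral is 3/4 - 21·e^(-2)/4 and the full one is 3/4.
This works out to P = 0.05265.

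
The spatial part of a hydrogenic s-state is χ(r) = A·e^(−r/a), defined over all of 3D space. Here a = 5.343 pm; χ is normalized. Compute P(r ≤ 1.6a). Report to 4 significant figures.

Integrate the radial probability density 4πr²|χ|² over r ≤ 1.6a.
A² is fixed by ∫₀^∞ 4πr²|χ|² dr = 1, i.e. A² = (π·a^3)^(−1).
Substituting u = r/a, A², 4π and the length scale all cancel in the ratio: P = ∫_{0}^{1.6} u^2·e^(-2·u) du / ∫_{0}^{∞} u^2·e^(-2·u) du.
With ∫ u^2·e^(-2·u) du = -(2·u^2 + 2·u + 1)·e^(-2·u)/4 + C, the region integral is 1/4 - 233·e^(-16/5)/100 and the full one is 1/4.
Taking the ratio yields P = 0.62010.

P ≈ 0.6201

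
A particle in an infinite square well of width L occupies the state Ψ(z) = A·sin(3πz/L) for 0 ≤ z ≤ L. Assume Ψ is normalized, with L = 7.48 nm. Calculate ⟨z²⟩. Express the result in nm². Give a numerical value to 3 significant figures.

⟨z^2⟩ ≈ 18.3 nm^2

By definition ⟨z²⟩ = ∫ z^2 |Ψ(z)|² dz.
Since the A² factors cancel between numerator and denominator, ⟨z²⟩ = -L^2/(18·π^2) + L^2/3.
Putting L = 7.48 gives 18.34.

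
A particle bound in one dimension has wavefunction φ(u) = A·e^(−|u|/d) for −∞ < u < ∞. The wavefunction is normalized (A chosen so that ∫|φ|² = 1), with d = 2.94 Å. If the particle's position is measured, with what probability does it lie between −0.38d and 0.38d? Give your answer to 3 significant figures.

P = ∫_{−0.38d}^{0.38d} |φ(u)|² du.
The normalization integral ∫|φ|²du over the whole domain equals d·A², and A² cancels in the ratio.
By symmetry take twice the u ≥ 0 contribution in numerator and denominator; the 2's cancel. Substituting t = u/d, A² and the length scale cancel in the ratio: P = ∫_{0}^{0.38} e^(-2·t) dt / ∫_{0}^{∞} e^(-2·t) dt.
With ∫ e^(-2·t) dt = -e^(-2·t)/2 + C, the region integral is 1/2 - e^(-19/25)/2 and the full one is 1/2.
Taking the ratio, P = 0.5323.

P ≈ 0.532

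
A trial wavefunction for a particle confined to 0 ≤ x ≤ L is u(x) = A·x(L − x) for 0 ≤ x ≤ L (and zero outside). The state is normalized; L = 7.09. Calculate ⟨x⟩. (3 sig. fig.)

By definition ⟨x⟩ = ∫ x |u(x)|² dx.
Expanding the polynomial and integrating term by term, since the A² factors cancel between numerator and denominator, ⟨x⟩ = L/2.
With L = 7.09, ⟨x⟩ = 3.545.

⟨x⟩ ≈ 3.55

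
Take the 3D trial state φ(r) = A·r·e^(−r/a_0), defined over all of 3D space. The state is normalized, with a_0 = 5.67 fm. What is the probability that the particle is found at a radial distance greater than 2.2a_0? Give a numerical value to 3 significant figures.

P ≈ 0.551

P = ∫ |φ|² 4πr² dr over r > 2.2a_0.
A² is fixed by ∫₀^∞ 4πr²|φ|² dr = 1, i.e. A² = (3·π·a_0^5)^(−1).
Let u = r/a_0; then A², 4π and the length scale all cancel, so P = ∫_{2.2}^{∞} u^4·e^(-2·u) du ÷ ∫_{0}^{∞} u^4·e^(-2·u) du.
Using ∫ u^4·e^(-2·u) du = -(u^4/2 + u^3 + 3·u^2/2 + 3·u/2 + 3/4)·e^(-2·u), the numerator is ≈ 0.41339 and the denominator is 3/4.
The region integral divided by the full integral gives P = 0.5512.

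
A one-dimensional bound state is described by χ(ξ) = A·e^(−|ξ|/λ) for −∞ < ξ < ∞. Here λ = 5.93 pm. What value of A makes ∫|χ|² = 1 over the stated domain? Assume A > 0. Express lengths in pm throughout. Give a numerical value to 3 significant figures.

Normalization requires ∫|χ|² dξ = 1, integrated from −∞ to ∞.
∫|χ|² dξ = A²·(λ).
Plugging in λ = 5.93 yields A = 0.4107.

A ≈ 0.411 pm^(-1/2)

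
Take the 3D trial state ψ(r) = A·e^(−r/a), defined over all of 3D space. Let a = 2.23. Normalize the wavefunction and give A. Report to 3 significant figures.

A ≈ 0.169

The normalization condition is ∫|ψ|² 4πr² dr = 1 from 0 to ∞.
(Spherical symmetry: dV = 4πr² dr.)
With ψ = A·e^(−r/a), the integral evaluates to A²·[π·a^3].
Hence A² = 1/[π·a^3].
Substituting a = 2.23 gives A² = 0.02870, so A = 0.1694.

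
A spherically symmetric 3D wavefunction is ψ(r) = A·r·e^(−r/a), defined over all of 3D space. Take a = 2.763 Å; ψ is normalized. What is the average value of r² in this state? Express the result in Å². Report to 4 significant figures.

⟨r^2⟩ ≈ 57.26 Å^2

By definition ⟨r²⟩ = ∫ r^2 |ψ(r)|² 4πr² dr.
Since the A² factors cancel between numerator and denominator, ⟨r²⟩ = 15·a^2/2.
With a = 2.763, ⟨r^2⟩ = 57.256.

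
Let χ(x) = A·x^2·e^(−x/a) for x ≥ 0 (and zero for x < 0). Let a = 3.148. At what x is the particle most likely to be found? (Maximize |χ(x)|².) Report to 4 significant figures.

x ≈ 6.296

Differentiate |χ(x)|² with respect to x and set to zero.
This gives x = 2·a.
With a = 3.148, the most probable position is 6.2960.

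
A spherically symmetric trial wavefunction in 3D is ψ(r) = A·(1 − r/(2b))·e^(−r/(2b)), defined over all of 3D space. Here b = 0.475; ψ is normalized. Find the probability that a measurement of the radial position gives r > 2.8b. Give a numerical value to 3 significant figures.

With dV = 4πr²dr, the probability is ∫|ψ|² dV over r > 2.8b.
The full normalization integral is A²·[8·π·b^3] = 1, fixing A².
Let u = r/b; then A², 4π and the length scale all cancel, so P = ∫_{2.8}^{∞} u^2·(1 - u/2)^2·e^(-u) du ÷ ∫_{0}^{∞} u^2·(1 - u/2)^2·e^(-u) du.
An antiderivative of u^2·(1 - u/2)^2·e^(-u) is -(u^4/4 + u^2 + 2·u + 2)·e^(-u); evaluating from 2.8 to ∞ gives ≈ 1.8733, while the full integral is 2.
The region integral divided by the full integral gives P = 0.9367.

P ≈ 0.937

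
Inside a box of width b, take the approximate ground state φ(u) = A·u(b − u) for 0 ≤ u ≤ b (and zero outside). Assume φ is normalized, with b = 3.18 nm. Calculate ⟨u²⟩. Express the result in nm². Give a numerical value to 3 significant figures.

⟨u^2⟩ ≈ 2.89 nm^2

The expectation value is the |φ|²-weighted average of u^2: ∫ u^2|φ|² du.
Expanding the polynomial and integrating term by term, since the A² factors cancel between numerator and denominator, ⟨u²⟩ = 2·b^2/7.
Putting b = 3.18 gives 2.889.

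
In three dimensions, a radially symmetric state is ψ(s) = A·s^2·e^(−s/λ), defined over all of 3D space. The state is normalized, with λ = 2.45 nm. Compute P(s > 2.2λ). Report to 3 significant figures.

P ≈ 0.844

With dV = 4πs²ds, the probability is ∫|ψ|² dV over s > 2.2λ.
The full normalization integral is A²·[45·π·λ^7/2] = 1, fixing A².
Let u = s/λ; then A², 4π and the length scale all cancel, so P = ∫_{2.2}^{∞} u^6·e^(-2·u) du ÷ ∫_{0}^{∞} u^6·e^(-2·u) du.
Using ∫ u^6·e^(-2·u) du = -(4·u^6 + 12·u^5 + 30·u^4 + 60·u^3 + 90·u^2 + 90·u + 45)·e^(-2·u)/8, the numerator is ≈ 4.7455 and the denominator is 45/8.
This evaluates to P = 0.8436.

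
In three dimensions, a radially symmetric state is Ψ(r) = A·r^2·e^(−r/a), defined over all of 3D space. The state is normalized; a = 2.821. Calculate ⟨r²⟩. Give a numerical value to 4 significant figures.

⟨r^2⟩ ≈ 111.4

⟨r²⟩ = ∫ r^2 |Ψ|² 4πr² dr over the full domain.
Using ∫₀^∞ rⁿ e^(−αr) dr = n!/αⁿ⁺¹, the ratio of the moment integral to the normalization integral gives ⟨r²⟩ = 14·a^2.
With a = 2.821, ⟨r^2⟩ = 111.41.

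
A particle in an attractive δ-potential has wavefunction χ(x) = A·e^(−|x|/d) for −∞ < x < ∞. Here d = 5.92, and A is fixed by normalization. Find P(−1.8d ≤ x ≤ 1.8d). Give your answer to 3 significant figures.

P = ∫_{−1.8d}^{1.8d} |χ(x)|² dx.
With A² fixed by ∫|χ|² = 1, i.e. A² = (d)^(−1), substitute and integrate.
By symmetry take twice the x ≥ 0 contribution in numerator and denominator; the 2's cancel. Let u = x/d; then A² and the length scale cancel, so P = ∫_{0}^{1.8} e^(-2·u) du ÷ ∫_{0}^{∞} e^(-2·u) du.
Using ∫ e^(-2·u) du = -e^(-2·u)/2, the numerator is 1/2 - e^(-18/5)/2 and the denominator is 1/2.
This works out to P = 0.9727.

P ≈ 0.973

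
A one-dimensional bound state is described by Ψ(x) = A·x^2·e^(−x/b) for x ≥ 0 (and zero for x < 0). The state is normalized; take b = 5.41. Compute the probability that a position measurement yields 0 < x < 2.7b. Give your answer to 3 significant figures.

The probability is P = ∫ |Ψ|² dx over [0, 2.7b].
The normalization integral ∫|Ψ|²dx over the whole domain equals 3·b^5/4·A², and A² cancels in the ratio.
Substituting u = x/b, A² and the length scale cancel in the ratio: P = ∫_{0}^{2.7} u^4·e^(-2·u) du / ∫_{0}^{∞} u^4·e^(-2·u) du.
Using ∫ u^4·e^(-2·u) du = -(u^4/2 + u^3 + 3·u^2/2 + 3·u/2 + 3/4)·e^(-2·u), the numerator is ≈ 0.47002 and the denominator is 3/4.
Taking the ratio, P = 0.6267.

P ≈ 0.627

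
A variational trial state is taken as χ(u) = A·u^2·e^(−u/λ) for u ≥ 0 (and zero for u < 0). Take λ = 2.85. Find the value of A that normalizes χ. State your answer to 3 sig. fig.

A ≈ 0.0842

The normalization condition is ∫|χ|² du = 1 from 0 to ∞.
Recall ∫₀^∞ u^m e^(−u/β) du = m!·β^(m+1), the integral (without the A² prefactor) comes out to 3·λ^5/4.
Hence A² = 1/[3·λ^5/4].
With λ = 2.85: A² = 0.007091 and A = 0.08421.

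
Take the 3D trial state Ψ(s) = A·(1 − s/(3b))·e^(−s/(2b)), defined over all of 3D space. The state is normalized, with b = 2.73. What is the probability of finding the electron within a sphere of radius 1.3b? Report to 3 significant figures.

P ≈ 0.213

P = ∫ |Ψ|² 4πs² ds over s ≤ 1.3b.
A² is fixed by ∫₀^∞ 4πs²|Ψ|² ds = 1, i.e. A² = (8·π·b^3/3)^(−1).
In terms of u = s/b (A², 4π and the length scale all cancel between numerator and denominator), P = [∫_{0}^{1.3} u^2·(1 - u/3)^2·e^(-u) du] / [∫_{0}^{∞} u^2·(1 - u/3)^2·e^(-u) du].
With ∫ u^2·(1 - u/3)^2·e^(-u) du = (-u^4 + 2·u^3 - 3·u^2 - 6·u - 6)·e^(-u)/9 + C, the region integral is ≈ 0.14183 and the full one is 2/3.
This evaluates to P = 0.2127.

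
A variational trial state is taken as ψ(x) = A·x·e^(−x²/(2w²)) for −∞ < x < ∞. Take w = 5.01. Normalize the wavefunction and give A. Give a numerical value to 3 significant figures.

A ≈ 0.0947

We need A² ∫|f|² dx = 1, taking the integral from −∞ to ∞.
With ψ = A·x·e^(−x²/(2w²)), the integral evaluates to A²·[√(π)·w^3/2].
Hence A² = 1/[√(π)·w^3/2].
Plugging in w = 5.01 yields A = 0.09473.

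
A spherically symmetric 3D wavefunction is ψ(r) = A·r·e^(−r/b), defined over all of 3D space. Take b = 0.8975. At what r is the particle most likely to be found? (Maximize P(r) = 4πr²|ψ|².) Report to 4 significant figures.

r ≈ 1.795

Differentiate P(r) = 4πr²|ψ|² with respect to r and set to zero.
Solving yields r = 2·b.
With b = 0.8975, the most probable radial distance is 1.7950.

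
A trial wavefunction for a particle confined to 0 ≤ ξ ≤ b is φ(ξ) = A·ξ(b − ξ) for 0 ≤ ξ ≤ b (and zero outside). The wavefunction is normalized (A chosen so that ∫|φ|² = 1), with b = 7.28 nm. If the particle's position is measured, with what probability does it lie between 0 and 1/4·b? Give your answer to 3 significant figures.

P ≈ 0.104

P = ∫_{0}^{1/4·b} |φ(ξ)|² dξ.
Since A² = 1/(b^5/30), this is the region integral divided by the full normalization integral.
In terms of u = ξ/b (A² and the length scale cancel between numerator and denominator), P = [∫_{0}^{1/4} u^2·(1 - u)^2 du] / [∫_{0}^{1} u^2·(1 - u)^2 du].
An antiderivative of u^2·(1 - u)^2 is u^3·(6·u^2 - 15·u + 10)/30; evaluating from 0 to 1/4 gives ≈ 0.0034505, while the full integral is 1/30.
This works out to P = 53/512.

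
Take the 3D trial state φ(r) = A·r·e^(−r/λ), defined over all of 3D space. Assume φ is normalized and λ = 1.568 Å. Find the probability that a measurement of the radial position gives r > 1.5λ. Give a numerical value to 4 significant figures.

Integrate the radial probability density 4πr²|φ|² over r > 1.5λ.
The full normalization integral is A²·[3·π·λ^5] = 1, fixing A².
In terms of u = r/λ (A², 4π and the length scale all cancel between numerator and denominator), P = [∫_{1.5}^{∞} u^4·e^(-2·u) du] / [∫_{0}^{∞} u^4·e^(-2·u) du].
An antiderivative of u^4·e^(-2·u) is -(u^4/2 + u^3 + 3·u^2/2 + 3·u/2 + 3/4)·e^(-2·u); evaluating from 1.5 to ∞ gives 393·e^(-3)/32, while the full integral is 3/4.
The region integral divided by the full integral gives P = 0.81526.

P ≈ 0.8153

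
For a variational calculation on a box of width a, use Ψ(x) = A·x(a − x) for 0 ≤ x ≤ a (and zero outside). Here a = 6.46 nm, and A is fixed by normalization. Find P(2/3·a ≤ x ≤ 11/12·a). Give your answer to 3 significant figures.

|Ψ|² is the probability density, so P = ∫_{2/3·a}^{11/12·a} |Ψ|² dx.
With A² fixed by ∫|Ψ|² = 1, i.e. A² = (a^5/30)^(−1), substitute and integrate.
In terms of u = x/a (A² and the length scale cancel between numerator and denominator), P = [∫_{2/3}^{11/12} u^2·(1 - u)^2 du] / [∫_{0}^{1} u^2·(1 - u)^2 du].
An antiderivative of u^2·(1 - u)^2 is u^3·(6·u^2 - 15·u + 10)/30; evaluating from 2/3 to 11/12 gives ≈ 0.0068263, while the full integral is 1/30.
This works out to P = 0.2048.

P ≈ 0.205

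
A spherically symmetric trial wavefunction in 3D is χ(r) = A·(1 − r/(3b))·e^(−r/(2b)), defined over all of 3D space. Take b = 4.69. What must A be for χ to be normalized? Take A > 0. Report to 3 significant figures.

Require ∫ |χ|² 4πr² dr = 1 over the whole domain.
The angular integral contributes 4π, leaving ∫₀^∞ r²|χ|² dr.
Recall ∫₀^∞ r^m e^(−r/β) dr = m!·β^(m+1), carrying out the integral gives A² · 8·π·b^3/3.
Setting this equal to 1 gives A² = 1/(8·π·b^3/3).
Plugging in b = 4.69 yields A = 0.03402.

A ≈ 0.0340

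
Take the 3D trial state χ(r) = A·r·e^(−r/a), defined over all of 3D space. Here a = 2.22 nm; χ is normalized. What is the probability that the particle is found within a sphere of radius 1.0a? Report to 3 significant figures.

P = ∫ |χ|² 4πr² dr over r ≤ 1.0a.
The full normalization integral is A²·[3·π·a^5] = 1, fixing A².
Substituting u = r/a, A², 4π and the length scale all cancel in the ratio: P = ∫_{0}^{1.0} u^4·e^(-2·u) du / ∫_{0}^{∞} u^4·e^(-2·u) du.
An antiderivative of u^4·e^(-2·u) is -(u^4/2 + u^3 + 3·u^2/2 + 3·u/2 + 3/4)·e^(-2·u); evaluating from 0 to 1.0 gives 3/4 - 21·e^(-2)/4, while the full integral is 3/4.
Taking the ratio yields P = 0.05265.

P ≈ 0.0527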